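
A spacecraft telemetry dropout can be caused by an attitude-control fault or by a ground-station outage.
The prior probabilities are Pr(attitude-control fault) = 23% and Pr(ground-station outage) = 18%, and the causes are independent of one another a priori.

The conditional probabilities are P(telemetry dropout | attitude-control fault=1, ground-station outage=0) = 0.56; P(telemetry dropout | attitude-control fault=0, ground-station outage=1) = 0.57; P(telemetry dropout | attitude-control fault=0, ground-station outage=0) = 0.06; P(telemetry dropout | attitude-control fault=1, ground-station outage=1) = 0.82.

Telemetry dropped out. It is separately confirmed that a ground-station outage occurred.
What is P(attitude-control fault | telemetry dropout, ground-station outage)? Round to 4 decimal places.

For the numerator, keep only attitude-control fault=true terms: 0.82*0.23 = 0.188600
Normalizer over all consistent configurations: 0.57*0.77 + 0.82*0.23 = 0.627500
Posterior = 0.188600 / 0.627500 ≈ 0.3006

P(attitude-control fault | telemetry dropout, ground-station outage) ≈ 0.3006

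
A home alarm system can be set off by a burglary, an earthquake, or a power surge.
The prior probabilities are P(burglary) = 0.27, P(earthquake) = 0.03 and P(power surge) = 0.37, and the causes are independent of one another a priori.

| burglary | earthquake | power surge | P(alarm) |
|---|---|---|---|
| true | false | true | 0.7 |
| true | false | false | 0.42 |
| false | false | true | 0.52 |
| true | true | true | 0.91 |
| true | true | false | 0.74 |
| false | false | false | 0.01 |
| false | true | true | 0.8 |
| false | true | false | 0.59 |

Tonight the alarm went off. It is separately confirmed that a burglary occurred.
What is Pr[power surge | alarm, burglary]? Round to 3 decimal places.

Pr[power surge | alarm, burglary] ≈ 0.491

Sum P(alarm|·) weighted by the priors over the 4 (earthquake, power surge) configurations:
  P(alarm | burglary) = 0.42·0.97·0.63 + 0.7·0.97·0.37 + 0.74·0.03·0.63 + 0.91·0.03·0.37
        = 0.256662 + 0.251230 + 0.013986 + 0.010101 = 0.531979
The terms with power surge present sum to 0.261331, so
  P(power surge | alarm, burglary) = 0.261331 / 0.531979 ≈ 0.491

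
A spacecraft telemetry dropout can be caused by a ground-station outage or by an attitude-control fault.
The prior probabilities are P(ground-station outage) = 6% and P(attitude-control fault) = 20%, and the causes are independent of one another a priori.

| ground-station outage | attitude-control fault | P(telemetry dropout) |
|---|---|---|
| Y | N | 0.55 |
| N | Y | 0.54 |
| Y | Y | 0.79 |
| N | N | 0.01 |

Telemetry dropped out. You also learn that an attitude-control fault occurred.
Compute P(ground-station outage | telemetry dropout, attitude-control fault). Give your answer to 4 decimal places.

P(ground-station outage | telemetry dropout, attitude-control fault) ≈ 0.0854

Sum P(telemetry dropout|·) weighted by the priors over both values of ground-station outage:
  P(telemetry dropout | attitude-control fault) = 0.54*0.94 + 0.79*0.06
        = 0.507600 + 0.047400 = 0.555000
The terms with ground-station outage present sum to 0.047400, so
  P(ground-station outage | telemetry dropout, attitude-control fault) = 0.047400 / 0.555000 ≈ 0.0854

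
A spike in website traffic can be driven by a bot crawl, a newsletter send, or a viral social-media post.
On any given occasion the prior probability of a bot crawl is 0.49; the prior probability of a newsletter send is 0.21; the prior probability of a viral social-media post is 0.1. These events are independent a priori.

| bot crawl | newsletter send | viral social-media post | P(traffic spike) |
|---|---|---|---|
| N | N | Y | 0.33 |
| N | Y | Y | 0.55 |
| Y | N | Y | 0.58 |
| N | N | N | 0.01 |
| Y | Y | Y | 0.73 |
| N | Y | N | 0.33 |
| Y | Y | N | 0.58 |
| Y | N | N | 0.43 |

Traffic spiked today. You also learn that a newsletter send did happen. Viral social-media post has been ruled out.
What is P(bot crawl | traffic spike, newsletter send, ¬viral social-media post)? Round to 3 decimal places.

P(bot crawl | traffic spike, newsletter send, ¬viral social-media post) ≈ 0.628

P(traffic spike | newsletter send, ¬viral social-media post) = 0.33·0.51 + 0.58·0.49 = 0.168300 + 0.284200 = 0.452500
The bot crawl-present share is 0.58·0.49 = 0.284200.
P(bot crawl | traffic spike, newsletter send, ¬viral social-media post) = 0.284200 / 0.452500 ≈ 0.628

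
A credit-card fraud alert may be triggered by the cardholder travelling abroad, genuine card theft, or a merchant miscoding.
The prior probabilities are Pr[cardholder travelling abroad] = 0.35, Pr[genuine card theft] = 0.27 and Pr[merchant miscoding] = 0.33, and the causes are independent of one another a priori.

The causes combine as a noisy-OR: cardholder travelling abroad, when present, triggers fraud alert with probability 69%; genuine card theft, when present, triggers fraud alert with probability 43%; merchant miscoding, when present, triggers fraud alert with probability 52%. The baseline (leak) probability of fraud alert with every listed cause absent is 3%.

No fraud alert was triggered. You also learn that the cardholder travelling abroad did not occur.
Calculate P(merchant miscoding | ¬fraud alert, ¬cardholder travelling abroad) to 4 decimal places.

P(merchant miscoding | ¬fraud alert, ¬cardholder travelling abroad) ≈ 0.1912

Under noisy-OR, P(fraud alert | causes) = 1 − (1−0.03)·∏(1−qᵢ) over the active causes.
P(¬fraud alert | ¬cardholder travelling abroad) = 0.97*0.73*0.67 + 0.4656*0.73*0.33 + 0.5529*0.27*0.67 + 0.265392*0.27*0.33 = 0.474427 + 0.112163 + 0.100020 + 0.023646 = 0.710256
Of this, 0.135809 comes from 0.112163 + 0.023646 (the merchant miscoding=true cases).
So P(merchant miscoding | ¬fraud alert, ¬cardholder travelling abroad) = 0.135809/0.710256 ≈ 0.1912.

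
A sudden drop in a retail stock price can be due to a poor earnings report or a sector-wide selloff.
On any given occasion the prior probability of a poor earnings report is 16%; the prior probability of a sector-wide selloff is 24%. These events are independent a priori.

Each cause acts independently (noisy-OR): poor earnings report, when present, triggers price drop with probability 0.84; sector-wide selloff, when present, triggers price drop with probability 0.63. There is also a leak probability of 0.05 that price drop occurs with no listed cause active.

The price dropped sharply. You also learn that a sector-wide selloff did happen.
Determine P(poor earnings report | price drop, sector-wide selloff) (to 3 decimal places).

P(poor earnings report | price drop, sector-wide selloff) ≈ 0.217

Under noisy-OR, P(price drop | causes) = 1 − (1−0.05)·∏(1−qᵢ) over the active causes.
P(price drop | sector-wide selloff) = 0.6485·0.84 + 0.94376·0.16 = 0.544740 + 0.151002 = 0.695742
The poor earnings report-present share is 0.94376·0.16 = 0.151002.
P(poor earnings report | price drop, sector-wide selloff) = 0.151002 / 0.695742 ≈ 0.217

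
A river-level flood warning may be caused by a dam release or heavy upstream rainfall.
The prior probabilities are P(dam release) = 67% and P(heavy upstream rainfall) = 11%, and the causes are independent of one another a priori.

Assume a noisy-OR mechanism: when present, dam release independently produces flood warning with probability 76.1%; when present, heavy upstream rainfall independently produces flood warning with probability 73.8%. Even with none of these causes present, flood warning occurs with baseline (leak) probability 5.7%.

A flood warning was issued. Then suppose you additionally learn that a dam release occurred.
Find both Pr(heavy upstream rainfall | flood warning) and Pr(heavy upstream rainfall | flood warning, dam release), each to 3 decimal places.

Under noisy-OR, P(flood warning | causes) = 1 − (1−0.057)·∏(1−qᵢ) over the active causes.
P(flood warning) = 0.057·0.33·0.89 + 0.752934·0.33·0.11 + 0.774623·0.67·0.89 + 0.940951·0.67·0.11 = 0.016741 + 0.027332 + 0.461908 + 0.069348 = 0.575329
Restricting to configurations with heavy upstream rainfall present: 0.027332 + 0.069348 = 0.096680.
P(heavy upstream rainfall | flood warning) = 0.096680 / 0.575329 ≈ 0.168

With the extra evidence:
Weight on heavy upstream rainfall=true, given the evidence: 0.940951·0.11 = 0.103505
Denominator P(flood warning | dam release): 0.774623·0.89 + 0.940951·0.11 = 0.792919
P(heavy upstream rainfall | flood warning, dam release) = 0.103505/0.792919 ≈ 0.131
This is intercausal reasoning (explaining away): once dam release accounts for the flood warning, heavy upstream rainfall becomes less likely.

Pr(heavy upstream rainfall | flood warning) ≈ 0.168; Pr(heavy upstream rainfall | flood warning, dam release) ≈ 0.131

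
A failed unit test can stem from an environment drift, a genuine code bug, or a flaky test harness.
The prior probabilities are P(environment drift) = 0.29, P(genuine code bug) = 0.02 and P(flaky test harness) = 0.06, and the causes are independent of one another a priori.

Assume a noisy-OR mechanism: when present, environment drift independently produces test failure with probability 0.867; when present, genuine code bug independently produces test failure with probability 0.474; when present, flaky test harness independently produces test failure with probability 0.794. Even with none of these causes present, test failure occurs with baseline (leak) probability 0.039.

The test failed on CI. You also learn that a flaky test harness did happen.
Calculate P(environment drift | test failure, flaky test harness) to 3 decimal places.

Under noisy-OR, P(test failure | causes) = 1 − (1−0.039)·∏(1−qᵢ) over the active causes.
By total probability over the 4 (environment drift, genuine code bug) configurations:
  P(test failure | flaky test harness) = 0.802034·0.71·0.98 + 0.89587·0.71·0.02 + 0.973671·0.29·0.98 + 0.986151·0.29·0.02
        = 0.558055 + 0.012721 + 0.276717 + 0.005720 = 0.853213
Configurations with environment drift contribute 0.282437, so
  P(environment drift | test failure, flaky test harness) = 0.282437 / 0.853213 ≈ 0.331

P(environment drift | test failure, flaky test harness) ≈ 0.331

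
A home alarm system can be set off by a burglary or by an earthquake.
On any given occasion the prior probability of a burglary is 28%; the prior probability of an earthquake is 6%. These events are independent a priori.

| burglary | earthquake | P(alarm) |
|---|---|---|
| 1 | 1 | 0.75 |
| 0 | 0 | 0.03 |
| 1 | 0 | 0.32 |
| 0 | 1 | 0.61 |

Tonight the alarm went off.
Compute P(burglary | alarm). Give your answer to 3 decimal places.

Enumerate the 4 (burglary, earthquake) configurations and weight by the priors:
  P(alarm) = 0.03·0.72·0.94 + 0.61·0.72·0.06 + 0.32·0.28·0.94 + 0.75·0.28·0.06
        = 0.020304 + 0.026352 + 0.084224 + 0.012600 = 0.143480
The terms with burglary present sum to 0.096824, so
  P(burglary | alarm) = 0.096824 / 0.143480 ≈ 0.675

P(burglary | alarm) ≈ 0.675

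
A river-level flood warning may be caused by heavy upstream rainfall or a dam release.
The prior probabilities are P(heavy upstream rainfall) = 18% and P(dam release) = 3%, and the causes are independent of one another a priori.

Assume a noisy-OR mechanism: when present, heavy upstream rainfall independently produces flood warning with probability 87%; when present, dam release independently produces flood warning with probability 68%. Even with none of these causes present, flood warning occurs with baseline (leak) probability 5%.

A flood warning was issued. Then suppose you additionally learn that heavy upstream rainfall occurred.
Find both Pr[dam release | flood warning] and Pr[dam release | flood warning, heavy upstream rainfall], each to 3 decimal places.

Under noisy-OR, P(flood warning | causes) = 1 − (1−0.05)·∏(1−qᵢ) over the active causes.
For the numerator, keep only dam release=true terms: 0.017122 + 0.005187 = 0.022309
Denominator P(flood warning): 0.05×0.82×0.97 + 0.696×0.82×0.03 + 0.8765×0.18×0.97 + 0.96048×0.18×0.03 = 0.215116
Posterior = 0.022309 / 0.215116 ≈ 0.104

With the extra evidence:
Numerator (weight on configurations with dam release): 0.96048·0.03 = 0.028814
Denominator P(flood warning | heavy upstream rainfall): 0.8765·0.97 + 0.96048·0.03 = 0.879019
P(dam release | flood warning, heavy upstream rainfall) = 0.028814/0.879019 ≈ 0.033
— heavy upstream rainfall explains away the evidence for dam release.

Pr[dam release | flood warning] ≈ 0.104; Pr[dam release | flood warning, heavy upstream rainfall] ≈ 0.033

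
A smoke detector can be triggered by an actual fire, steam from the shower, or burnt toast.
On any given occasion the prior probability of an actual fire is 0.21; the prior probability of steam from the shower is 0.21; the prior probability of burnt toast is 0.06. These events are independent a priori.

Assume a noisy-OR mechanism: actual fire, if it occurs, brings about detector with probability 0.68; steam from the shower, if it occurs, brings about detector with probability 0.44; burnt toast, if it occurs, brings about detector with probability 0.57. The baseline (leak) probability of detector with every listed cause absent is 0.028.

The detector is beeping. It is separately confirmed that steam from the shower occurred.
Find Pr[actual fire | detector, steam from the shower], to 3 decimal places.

Pr[actual fire | detector, steam from the shower] ≈ 0.318

Under noisy-OR, P(detector | causes) = 1 − (1−0.028)·∏(1−qᵢ) over the active causes.
Weight on actual fire=true, given the evidence: 0.163016 + 0.011656 = 0.174672
Normalizer over all consistent configurations: 0.45568*0.79*0.94 + 0.765942*0.79*0.06 + 0.825818*0.21*0.94 + 0.925102*0.21*0.06 = 0.549366
Posterior = 0.174672 / 0.549366 ≈ 0.318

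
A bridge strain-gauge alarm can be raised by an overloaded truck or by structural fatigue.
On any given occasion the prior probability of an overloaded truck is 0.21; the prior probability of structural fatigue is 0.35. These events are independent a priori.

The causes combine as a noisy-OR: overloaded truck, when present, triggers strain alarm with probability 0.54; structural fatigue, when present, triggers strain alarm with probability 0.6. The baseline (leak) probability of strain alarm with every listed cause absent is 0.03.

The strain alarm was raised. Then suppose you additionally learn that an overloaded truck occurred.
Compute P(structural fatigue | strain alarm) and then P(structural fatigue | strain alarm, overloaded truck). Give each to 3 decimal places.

P(structural fatigue | strain alarm) ≈ 0.716; P(structural fatigue | strain alarm, overloaded truck) ≈ 0.444

Under noisy-OR, P(strain alarm | causes) = 1 − (1−0.03)·∏(1−qᵢ) over the active causes.
By total probability over the 4 (overloaded truck, structural fatigue) configurations:
  P(strain alarm) = 0.03*0.79*0.65 + 0.612*0.79*0.35 + 0.5538*0.21*0.65 + 0.82152*0.21*0.35
        = 0.015405 + 0.169218 + 0.075594 + 0.060382 = 0.320599
The terms with structural fatigue present sum to 0.229600, so
  P(structural fatigue | strain alarm) = 0.229600 / 0.320599 ≈ 0.716

Now condition on the additional information:
Enumerate both values of structural fatigue and weight by the priors:
  P(strain alarm | overloaded truck) = 0.5538*0.65 + 0.82152*0.35
        = 0.359970 + 0.287532 = 0.647502
Keeping only the structural fatigue-present terms gives 0.287532, so
  P(structural fatigue | strain alarm, overloaded truck) = 0.287532 / 0.647502 ≈ 0.444
Conditioning on overloaded truck lowers the posterior on structural fatigue: the classic explaining-away effect in a common-effect structure.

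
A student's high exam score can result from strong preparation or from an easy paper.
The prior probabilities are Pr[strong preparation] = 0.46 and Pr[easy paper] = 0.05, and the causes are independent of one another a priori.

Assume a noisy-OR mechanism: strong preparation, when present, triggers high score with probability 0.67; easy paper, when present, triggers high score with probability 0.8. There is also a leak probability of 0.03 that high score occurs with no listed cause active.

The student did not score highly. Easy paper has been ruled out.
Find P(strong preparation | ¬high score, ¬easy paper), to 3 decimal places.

Under noisy-OR, P(high score | causes) = 1 − (1−0.03)·∏(1−qᵢ) over the active causes.
Sum P(¬high score|·) weighted by the priors over both values of strong preparation:
  P(¬high score | ¬easy paper) = 0.97×0.54 + 0.3201×0.46
        = 0.523800 + 0.147246 = 0.671046
Configurations with strong preparation contribute 0.147246, so
  P(strong preparation | ¬high score, ¬easy paper) = 0.147246 / 0.671046 ≈ 0.219

P(strong preparation | ¬high score, ¬easy paper) ≈ 0.219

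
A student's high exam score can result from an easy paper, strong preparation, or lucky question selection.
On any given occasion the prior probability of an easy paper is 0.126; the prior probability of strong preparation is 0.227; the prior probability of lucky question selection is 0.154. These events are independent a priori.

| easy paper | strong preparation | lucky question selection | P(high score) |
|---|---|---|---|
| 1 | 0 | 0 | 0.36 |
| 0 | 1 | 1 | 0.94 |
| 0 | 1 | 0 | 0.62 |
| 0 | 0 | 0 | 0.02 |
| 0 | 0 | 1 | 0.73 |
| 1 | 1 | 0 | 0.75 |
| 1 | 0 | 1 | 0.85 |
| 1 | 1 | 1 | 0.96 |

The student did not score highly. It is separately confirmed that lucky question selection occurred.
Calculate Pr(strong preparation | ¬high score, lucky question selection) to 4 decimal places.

For the numerator, keep only strong preparation=true terms: 0.011904 + 0.001144 = 0.013048
The normalizing constant is 0.27·0.874·0.773 + 0.06·0.874·0.227 + 0.15·0.126·0.773 + 0.04·0.126·0.227 = 0.210071
Posterior = 0.013048 / 0.210071 ≈ 0.0621

Pr(strong preparation | ¬high score, lucky question selection) ≈ 0.0621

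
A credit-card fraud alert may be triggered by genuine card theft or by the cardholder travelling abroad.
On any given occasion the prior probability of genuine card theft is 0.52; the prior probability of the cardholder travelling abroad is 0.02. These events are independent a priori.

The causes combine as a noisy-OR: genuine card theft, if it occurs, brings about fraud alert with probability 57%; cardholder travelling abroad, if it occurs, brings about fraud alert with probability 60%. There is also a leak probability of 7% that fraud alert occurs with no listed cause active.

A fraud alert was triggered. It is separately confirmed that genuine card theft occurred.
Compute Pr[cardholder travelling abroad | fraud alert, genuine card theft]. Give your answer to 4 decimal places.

Pr[cardholder travelling abroad | fraud alert, genuine card theft] ≈ 0.0278

Under noisy-OR, P(fraud alert | causes) = 1 − (1−0.07)·∏(1−qᵢ) over the active causes.
By total probability over both values of cardholder travelling abroad:
  P(fraud alert | genuine card theft) = 0.6001·0.98 + 0.84004·0.02
        = 0.588098 + 0.016801 = 0.604899
Keeping only the cardholder travelling abroad-present terms gives 0.016801, so
  P(cardholder travelling abroad | fraud alert, genuine card theft) = 0.016801 / 0.604899 ≈ 0.0278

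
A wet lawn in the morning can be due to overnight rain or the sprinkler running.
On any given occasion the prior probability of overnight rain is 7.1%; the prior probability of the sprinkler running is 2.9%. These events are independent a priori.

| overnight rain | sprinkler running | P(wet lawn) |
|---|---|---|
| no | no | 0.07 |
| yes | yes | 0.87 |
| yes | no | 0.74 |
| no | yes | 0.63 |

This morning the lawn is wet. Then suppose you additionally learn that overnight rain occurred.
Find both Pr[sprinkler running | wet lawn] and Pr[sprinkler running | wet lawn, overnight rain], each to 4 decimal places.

P(wet lawn) = 0.07*0.929*0.971 + 0.63*0.929*0.029 + 0.74*0.071*0.971 + 0.87*0.071*0.029 = 0.063144 + 0.016973 + 0.051016 + 0.001791 = 0.132924
The sprinkler running-present share is 0.016973 + 0.001791 = 0.018764.
P(sprinkler running | wet lawn) = 0.018764 / 0.132924 ≈ 0.1412

With the extra evidence:
P(wet lawn | overnight rain) = 0.74*0.971 + 0.87*0.029 = 0.718540 + 0.025230 = 0.743770
Restricting to configurations with sprinkler running present: 0.87*0.029 = 0.025230.
So P(sprinkler running | wet lawn, overnight rain) = 0.025230/0.743770 ≈ 0.0339.
— overnight rain explains away the evidence for sprinkler running.

Pr[sprinkler running | wet lawn] ≈ 0.1412; Pr[sprinkler running | wet lawn, overnight rain] ≈ 0.0339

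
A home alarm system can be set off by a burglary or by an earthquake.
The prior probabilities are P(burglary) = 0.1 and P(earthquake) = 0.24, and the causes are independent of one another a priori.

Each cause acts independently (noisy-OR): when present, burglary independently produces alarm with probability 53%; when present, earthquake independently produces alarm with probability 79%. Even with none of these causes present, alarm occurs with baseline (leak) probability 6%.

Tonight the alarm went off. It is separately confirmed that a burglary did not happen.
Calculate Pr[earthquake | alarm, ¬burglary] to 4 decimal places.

Pr[earthquake | alarm, ¬burglary] ≈ 0.8086

Under noisy-OR, P(alarm | causes) = 1 − (1−0.06)·∏(1−qᵢ) over the active causes.
Sum P(alarm|·) weighted by the priors over both values of earthquake:
  P(alarm | ¬burglary) = 0.06·0.76 + 0.8026·0.24
        = 0.045600 + 0.192624 = 0.238224
Configurations with earthquake contribute 0.192624, so
  P(earthquake | alarm, ¬burglary) = 0.192624 / 0.238224 ≈ 0.8086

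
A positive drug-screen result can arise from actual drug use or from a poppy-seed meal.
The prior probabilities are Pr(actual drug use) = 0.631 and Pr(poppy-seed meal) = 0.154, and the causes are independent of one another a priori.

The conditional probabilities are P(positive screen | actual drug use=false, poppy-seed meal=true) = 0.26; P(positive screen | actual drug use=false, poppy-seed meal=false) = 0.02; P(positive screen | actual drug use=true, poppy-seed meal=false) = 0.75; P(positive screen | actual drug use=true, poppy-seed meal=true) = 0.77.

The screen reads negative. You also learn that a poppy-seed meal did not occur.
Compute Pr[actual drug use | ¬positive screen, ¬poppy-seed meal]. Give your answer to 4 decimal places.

By total probability over both values of actual drug use:
  P(¬positive screen | ¬poppy-seed meal) = 0.98*0.369 + 0.25*0.631
        = 0.361620 + 0.157750 = 0.519370
Keeping only the actual drug use-present terms gives 0.157750, so
  P(actual drug use | ¬positive screen, ¬poppy-seed meal) = 0.157750 / 0.519370 ≈ 0.3037

Pr[actual drug use | ¬positive screen, ¬poppy-seed meal] ≈ 0.3037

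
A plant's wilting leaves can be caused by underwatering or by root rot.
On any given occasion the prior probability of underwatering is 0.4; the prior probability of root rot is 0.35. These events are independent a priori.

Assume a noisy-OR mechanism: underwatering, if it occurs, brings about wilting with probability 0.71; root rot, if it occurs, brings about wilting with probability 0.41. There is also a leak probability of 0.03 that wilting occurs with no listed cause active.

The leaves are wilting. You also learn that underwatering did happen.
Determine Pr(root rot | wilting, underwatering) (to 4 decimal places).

Pr(root rot | wilting, underwatering) ≈ 0.3846

Under noisy-OR, P(wilting | causes) = 1 − (1−0.03)·∏(1−qᵢ) over the active causes.
P(wilting | underwatering) = 0.7187·0.65 + 0.834033·0.35 = 0.467155 + 0.291912 = 0.759067
Of this, 0.291912 comes from 0.834033·0.35 (the root rot=true cases).
Hence the posterior is 0.291912/0.759067 ≈ 0.3846.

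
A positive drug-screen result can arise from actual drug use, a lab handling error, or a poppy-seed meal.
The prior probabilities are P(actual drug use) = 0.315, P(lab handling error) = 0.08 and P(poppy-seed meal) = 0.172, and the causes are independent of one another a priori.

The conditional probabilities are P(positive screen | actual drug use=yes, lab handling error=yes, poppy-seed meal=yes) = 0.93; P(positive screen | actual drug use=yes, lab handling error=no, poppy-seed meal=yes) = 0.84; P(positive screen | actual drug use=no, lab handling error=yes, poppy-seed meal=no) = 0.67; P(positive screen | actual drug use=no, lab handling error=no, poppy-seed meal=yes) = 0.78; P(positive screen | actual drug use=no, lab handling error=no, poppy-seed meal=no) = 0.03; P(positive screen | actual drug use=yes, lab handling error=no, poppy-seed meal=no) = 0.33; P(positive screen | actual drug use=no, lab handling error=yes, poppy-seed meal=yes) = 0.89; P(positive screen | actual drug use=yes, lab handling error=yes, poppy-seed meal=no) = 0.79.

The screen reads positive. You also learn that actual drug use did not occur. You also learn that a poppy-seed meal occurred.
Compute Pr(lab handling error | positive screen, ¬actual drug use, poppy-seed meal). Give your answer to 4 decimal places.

Pr(lab handling error | positive screen, ¬actual drug use, poppy-seed meal) ≈ 0.0903

P(positive screen | ¬actual drug use, poppy-seed meal) = 0.78×0.92 + 0.89×0.08 = 0.717600 + 0.071200 = 0.788800
Restricting to configurations with lab handling error present: 0.89×0.08 = 0.071200.
P(lab handling error | positive screen, ¬actual drug use, poppy-seed meal) = 0.071200 / 0.788800 ≈ 0.0903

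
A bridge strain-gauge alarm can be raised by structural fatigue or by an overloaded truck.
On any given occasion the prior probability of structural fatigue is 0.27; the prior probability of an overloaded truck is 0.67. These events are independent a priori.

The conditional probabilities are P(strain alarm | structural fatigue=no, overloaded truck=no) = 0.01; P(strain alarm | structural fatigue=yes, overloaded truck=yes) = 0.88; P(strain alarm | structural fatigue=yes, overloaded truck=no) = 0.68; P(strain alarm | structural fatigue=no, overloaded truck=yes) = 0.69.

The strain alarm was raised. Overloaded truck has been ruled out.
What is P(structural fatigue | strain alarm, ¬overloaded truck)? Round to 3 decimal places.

Enumerate both values of structural fatigue and weight by the priors:
  P(strain alarm | ¬overloaded truck) = 0.01×0.73 + 0.68×0.27
        = 0.007300 + 0.183600 = 0.190900
The terms with structural fatigue present sum to 0.183600, so
  P(structural fatigue | strain alarm, ¬overloaded truck) = 0.183600 / 0.190900 ≈ 0.962

P(structural fatigue | strain alarm, ¬overloaded truck) ≈ 0.962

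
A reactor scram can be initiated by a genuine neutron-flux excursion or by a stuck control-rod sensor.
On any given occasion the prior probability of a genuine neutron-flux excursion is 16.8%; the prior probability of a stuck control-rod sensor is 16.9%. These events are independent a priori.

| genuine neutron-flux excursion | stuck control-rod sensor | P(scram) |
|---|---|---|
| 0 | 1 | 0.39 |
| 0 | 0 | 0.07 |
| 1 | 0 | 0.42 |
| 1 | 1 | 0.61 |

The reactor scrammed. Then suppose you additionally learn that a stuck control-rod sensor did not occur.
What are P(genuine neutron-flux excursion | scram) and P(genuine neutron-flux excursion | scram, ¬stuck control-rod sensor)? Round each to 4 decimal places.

For the numerator, keep only genuine neutron-flux excursion=true terms: 0.058635 + 0.017319 = 0.075954
Normalizer over all consistent configurations: 0.07×0.832×0.831 + 0.39×0.832×0.169 + 0.42×0.168×0.831 + 0.61×0.168×0.169 = 0.179188
Posterior = 0.075954 / 0.179188 ≈ 0.4239

With the extra evidence:
Numerator (weight on configurations with genuine neutron-flux excursion): 0.42*0.168 = 0.070560
Denominator P(scram | ¬stuck control-rod sensor): 0.07*0.832 + 0.42*0.168 = 0.128800
Posterior = 0.070560 / 0.128800 ≈ 0.5478
With stuck control-rod sensor excluded, genuine neutron-flux excursion must carry more of the explanatory weight for the scram.

P(genuine neutron-flux excursion | scram) ≈ 0.4239; P(genuine neutron-flux excursion | scram, ¬stuck control-rod sensor) ≈ 0.5478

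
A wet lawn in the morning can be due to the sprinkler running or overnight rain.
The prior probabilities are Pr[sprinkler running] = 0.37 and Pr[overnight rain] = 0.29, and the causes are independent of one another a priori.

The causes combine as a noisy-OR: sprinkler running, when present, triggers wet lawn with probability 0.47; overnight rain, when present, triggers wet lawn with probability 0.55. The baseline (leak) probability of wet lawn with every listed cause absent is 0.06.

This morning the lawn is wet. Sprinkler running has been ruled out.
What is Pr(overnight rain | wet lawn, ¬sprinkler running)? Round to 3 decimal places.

Under noisy-OR, P(wet lawn | causes) = 1 − (1−0.06)·∏(1−qᵢ) over the active causes.
P(wet lawn | ¬sprinkler running) = 0.06*0.71 + 0.577*0.29 = 0.042600 + 0.167330 = 0.209930
The overnight rain-present share is 0.577*0.29 = 0.167330.
Hence the posterior is 0.167330/0.209930 ≈ 0.797.

Pr(overnight rain | wet lawn, ¬sprinkler running) ≈ 0.797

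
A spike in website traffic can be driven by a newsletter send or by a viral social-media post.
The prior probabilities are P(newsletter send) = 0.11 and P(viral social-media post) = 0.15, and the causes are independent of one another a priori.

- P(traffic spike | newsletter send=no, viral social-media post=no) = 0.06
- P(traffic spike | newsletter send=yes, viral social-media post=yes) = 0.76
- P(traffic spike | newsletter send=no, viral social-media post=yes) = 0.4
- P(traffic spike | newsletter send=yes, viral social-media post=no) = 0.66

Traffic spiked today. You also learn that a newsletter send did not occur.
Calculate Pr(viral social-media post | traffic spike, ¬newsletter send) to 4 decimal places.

P(traffic spike | ¬newsletter send) = 0.06*0.85 + 0.4*0.15 = 0.051000 + 0.060000 = 0.111000
Of this, 0.060000 comes from 0.4*0.15 (the viral social-media post=true cases).
Hence the posterior is 0.060000/0.111000 ≈ 0.5405.

Pr(viral social-media post | traffic spike, ¬newsletter send) ≈ 0.5405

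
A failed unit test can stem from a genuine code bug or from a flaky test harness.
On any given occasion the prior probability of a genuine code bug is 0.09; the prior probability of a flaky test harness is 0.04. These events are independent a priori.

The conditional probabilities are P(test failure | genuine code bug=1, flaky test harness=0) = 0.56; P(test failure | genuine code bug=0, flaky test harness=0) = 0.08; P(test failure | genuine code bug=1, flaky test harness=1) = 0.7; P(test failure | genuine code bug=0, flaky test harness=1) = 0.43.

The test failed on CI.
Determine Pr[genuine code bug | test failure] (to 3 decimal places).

P(test failure) = 0.08*0.91*0.96 + 0.43*0.91*0.04 + 0.56*0.09*0.96 + 0.7*0.09*0.04 = 0.069888 + 0.015652 + 0.048384 + 0.002520 = 0.136444
Restricting to configurations with genuine code bug present: 0.048384 + 0.002520 = 0.050904.
So P(genuine code bug | test failure) = 0.050904/0.136444 ≈ 0.373.

Pr[genuine code bug | test failure] ≈ 0.373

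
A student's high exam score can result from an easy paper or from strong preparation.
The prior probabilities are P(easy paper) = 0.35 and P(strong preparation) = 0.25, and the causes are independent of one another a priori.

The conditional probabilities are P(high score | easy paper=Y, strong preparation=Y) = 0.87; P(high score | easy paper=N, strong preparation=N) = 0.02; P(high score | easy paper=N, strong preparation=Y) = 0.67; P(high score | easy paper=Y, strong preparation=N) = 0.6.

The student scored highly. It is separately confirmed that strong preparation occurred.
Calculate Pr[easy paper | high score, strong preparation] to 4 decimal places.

Pr[easy paper | high score, strong preparation] ≈ 0.4115

P(high score | strong preparation) = 0.67×0.65 + 0.87×0.35 = 0.435500 + 0.304500 = 0.740000
Of this, 0.304500 comes from 0.87×0.35 (the easy paper=true cases).
Hence the posterior is 0.304500/0.740000 ≈ 0.4115.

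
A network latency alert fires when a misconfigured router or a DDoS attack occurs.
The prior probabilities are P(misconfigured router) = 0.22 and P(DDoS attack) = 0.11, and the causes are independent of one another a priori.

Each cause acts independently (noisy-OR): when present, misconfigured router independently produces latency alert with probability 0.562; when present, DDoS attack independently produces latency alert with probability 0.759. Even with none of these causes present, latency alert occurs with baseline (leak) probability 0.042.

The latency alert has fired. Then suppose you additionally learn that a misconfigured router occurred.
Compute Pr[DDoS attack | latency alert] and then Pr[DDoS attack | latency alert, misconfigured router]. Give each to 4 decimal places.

Under noisy-OR, P(latency alert | causes) = 1 − (1−0.042)·∏(1−qᵢ) over the active causes.
Enumerate the 4 (misconfigured router, DDoS attack) configurations and weight by the priors:
  P(latency alert) = 0.042×0.78×0.89 + 0.769122×0.78×0.11 + 0.580396×0.22×0.89 + 0.898875×0.22×0.11
        = 0.029156 + 0.065991 + 0.113642 + 0.021753 = 0.230542
The terms with DDoS attack present sum to 0.087744, so
  P(DDoS attack | latency alert) = 0.087744 / 0.230542 ≈ 0.3806

Now condition on the additional information:
Weight on DDoS attack=true, given the evidence: 0.898875×0.11 = 0.098876
Normalizer over all consistent configurations: 0.580396×0.89 + 0.898875×0.11 = 0.615428
P(DDoS attack | latency alert, misconfigured router) = 0.098876/0.615428 ≈ 0.1607
— misconfigured router explains away the evidence for DDoS attack.

Pr[DDoS attack | latency alert] ≈ 0.3806; Pr[DDoS attack | latency alert, misconfigured router] ≈ 0.1607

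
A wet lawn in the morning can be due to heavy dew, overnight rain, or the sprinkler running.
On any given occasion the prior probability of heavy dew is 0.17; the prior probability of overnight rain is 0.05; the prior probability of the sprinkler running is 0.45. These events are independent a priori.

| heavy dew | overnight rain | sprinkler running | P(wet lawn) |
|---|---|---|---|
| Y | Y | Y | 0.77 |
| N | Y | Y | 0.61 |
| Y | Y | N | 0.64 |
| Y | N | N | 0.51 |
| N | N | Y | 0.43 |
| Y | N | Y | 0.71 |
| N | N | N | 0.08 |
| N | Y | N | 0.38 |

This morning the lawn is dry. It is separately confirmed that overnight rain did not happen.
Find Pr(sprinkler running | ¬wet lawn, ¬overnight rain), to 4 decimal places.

Numerator (weight on configurations with sprinkler running): 0.212895 + 0.022185 = 0.235080
The normalizing constant is 0.92×0.83×0.55 + 0.57×0.83×0.45 + 0.49×0.17×0.55 + 0.29×0.17×0.45 = 0.700875
Posterior = 0.235080 / 0.700875 ≈ 0.3354

Pr(sprinkler running | ¬wet lawn, ¬overnight rain) ≈ 0.3354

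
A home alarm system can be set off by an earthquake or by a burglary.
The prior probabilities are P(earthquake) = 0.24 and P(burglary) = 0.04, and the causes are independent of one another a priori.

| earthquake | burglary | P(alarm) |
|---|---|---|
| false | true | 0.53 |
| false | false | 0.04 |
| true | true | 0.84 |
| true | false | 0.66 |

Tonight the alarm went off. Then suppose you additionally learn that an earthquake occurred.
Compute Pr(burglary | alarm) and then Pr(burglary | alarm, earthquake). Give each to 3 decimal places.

Enumerate the 4 (earthquake, burglary) configurations and weight by the priors:
  P(alarm) = 0.04×0.76×0.96 + 0.53×0.76×0.04 + 0.66×0.24×0.96 + 0.84×0.24×0.04
        = 0.029184 + 0.016112 + 0.152064 + 0.008064 = 0.205424
The terms with burglary present sum to 0.024176, so
  P(burglary | alarm) = 0.024176 / 0.205424 ≈ 0.118

Now also conditioning on earthquake=true:
Enumerate both values of burglary and weight by the priors:
  P(alarm | earthquake) = 0.66·0.96 + 0.84·0.04
        = 0.633600 + 0.033600 = 0.667200
The terms with burglary present sum to 0.033600, so
  P(burglary | alarm, earthquake) = 0.033600 / 0.667200 ≈ 0.050

Pr(burglary | alarm) ≈ 0.118; Pr(burglary | alarm, earthquake) ≈ 0.050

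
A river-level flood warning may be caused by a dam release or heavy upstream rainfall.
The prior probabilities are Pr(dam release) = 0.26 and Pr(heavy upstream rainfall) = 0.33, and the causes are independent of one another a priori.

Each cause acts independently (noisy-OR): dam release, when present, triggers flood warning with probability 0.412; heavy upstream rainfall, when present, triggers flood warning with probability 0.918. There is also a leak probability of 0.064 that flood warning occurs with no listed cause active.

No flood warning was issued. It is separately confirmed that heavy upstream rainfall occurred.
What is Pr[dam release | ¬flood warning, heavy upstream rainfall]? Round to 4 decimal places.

Under noisy-OR, P(flood warning | causes) = 1 − (1−0.064)·∏(1−qᵢ) over the active causes.
For the numerator, keep only dam release=true terms: 0.04513·0.26 = 0.011734
The normalizing constant is 0.076752·0.74 + 0.04513·0.26 = 0.068530
Posterior = 0.011734 / 0.068530 ≈ 0.1712

Pr[dam release | ¬flood warning, heavy upstream rainfall] ≈ 0.1712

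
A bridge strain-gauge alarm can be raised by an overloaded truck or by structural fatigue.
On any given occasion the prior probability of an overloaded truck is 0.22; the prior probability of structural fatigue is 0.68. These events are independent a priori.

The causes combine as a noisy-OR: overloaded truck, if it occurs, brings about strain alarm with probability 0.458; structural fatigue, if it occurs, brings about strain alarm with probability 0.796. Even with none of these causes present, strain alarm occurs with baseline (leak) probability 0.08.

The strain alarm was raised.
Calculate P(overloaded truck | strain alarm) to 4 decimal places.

P(overloaded truck | strain alarm) ≈ 0.2735

Under noisy-OR, P(strain alarm | causes) = 1 − (1−0.08)·∏(1−qᵢ) over the active causes.
P(strain alarm) = 0.08·0.78·0.32 + 0.81232·0.78·0.68 + 0.50136·0.22·0.32 + 0.898277·0.22·0.68 = 0.019968 + 0.430855 + 0.035296 + 0.134382 = 0.620501
Of this, 0.169678 comes from 0.035296 + 0.134382 (the overloaded truck=true cases).
Hence the posterior is 0.169678/0.620501 ≈ 0.2735.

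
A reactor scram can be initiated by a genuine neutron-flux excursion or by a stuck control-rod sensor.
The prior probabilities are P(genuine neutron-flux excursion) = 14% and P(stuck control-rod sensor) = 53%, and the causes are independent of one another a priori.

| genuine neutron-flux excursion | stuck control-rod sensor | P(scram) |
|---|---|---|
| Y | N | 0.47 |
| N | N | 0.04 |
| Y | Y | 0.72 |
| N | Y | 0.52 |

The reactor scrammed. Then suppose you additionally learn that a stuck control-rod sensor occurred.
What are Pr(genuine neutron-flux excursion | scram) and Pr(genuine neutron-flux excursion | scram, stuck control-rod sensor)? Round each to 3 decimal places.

Pr(genuine neutron-flux excursion | scram) ≈ 0.250; Pr(genuine neutron-flux excursion | scram, stuck control-rod sensor) ≈ 0.184

Numerator (weight on configurations with genuine neutron-flux excursion): 0.030926 + 0.053424 = 0.084350
Denominator P(scram): 0.04×0.86×0.47 + 0.52×0.86×0.53 + 0.47×0.14×0.47 + 0.72×0.14×0.53 = 0.337534
Posterior = 0.084350 / 0.337534 ≈ 0.250

With the extra evidence:
P(scram | stuck control-rod sensor) = 0.52×0.86 + 0.72×0.14 = 0.447200 + 0.100800 = 0.548000
Of this, 0.100800 comes from 0.72×0.14 (the genuine neutron-flux excursion=true cases).
P(genuine neutron-flux excursion | scram, stuck control-rod sensor) = 0.100800 / 0.548000 ≈ 0.184
Conditioning on stuck control-rod sensor lowers the posterior on genuine neutron-flux excursion: the classic explaining-away effect in a common-effect structure.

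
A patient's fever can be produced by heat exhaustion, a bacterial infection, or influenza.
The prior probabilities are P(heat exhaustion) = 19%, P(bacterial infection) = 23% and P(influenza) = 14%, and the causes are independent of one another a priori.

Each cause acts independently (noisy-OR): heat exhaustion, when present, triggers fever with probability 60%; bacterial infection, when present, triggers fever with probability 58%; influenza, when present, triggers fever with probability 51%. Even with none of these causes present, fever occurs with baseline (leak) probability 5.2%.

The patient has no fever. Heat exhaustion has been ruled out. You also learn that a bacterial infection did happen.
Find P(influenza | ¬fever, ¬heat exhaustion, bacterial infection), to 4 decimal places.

P(influenza | ¬fever, ¬heat exhaustion, bacterial infection) ≈ 0.0739

Under noisy-OR, P(fever | causes) = 1 − (1−0.052)·∏(1−qᵢ) over the active causes.
P(¬fever | ¬heat exhaustion, bacterial infection) = 0.39816*0.86 + 0.195098*0.14 = 0.342418 + 0.027314 = 0.369732
The influenza-present share is 0.195098*0.14 = 0.027314.
Hence the posterior is 0.027314/0.369732 ≈ 0.0739.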